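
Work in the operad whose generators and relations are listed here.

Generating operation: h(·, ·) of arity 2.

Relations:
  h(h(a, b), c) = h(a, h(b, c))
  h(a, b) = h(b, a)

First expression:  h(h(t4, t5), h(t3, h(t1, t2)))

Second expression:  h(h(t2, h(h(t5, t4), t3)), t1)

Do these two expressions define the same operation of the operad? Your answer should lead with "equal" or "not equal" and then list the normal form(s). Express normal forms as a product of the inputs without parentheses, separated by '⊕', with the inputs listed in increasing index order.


In normal form, the first expression is t1 ⊕ t2 ⊕ t3 ⊕ t4 ⊕ t5
In normal form, the second expression is t1 ⊕ t2 ⊕ t3 ⊕ t4 ⊕ t5
Identical normal forms: equal.

equal; both compose to t1 ⊕ t2 ⊕ t3 ⊕ t4 ⊕ t5


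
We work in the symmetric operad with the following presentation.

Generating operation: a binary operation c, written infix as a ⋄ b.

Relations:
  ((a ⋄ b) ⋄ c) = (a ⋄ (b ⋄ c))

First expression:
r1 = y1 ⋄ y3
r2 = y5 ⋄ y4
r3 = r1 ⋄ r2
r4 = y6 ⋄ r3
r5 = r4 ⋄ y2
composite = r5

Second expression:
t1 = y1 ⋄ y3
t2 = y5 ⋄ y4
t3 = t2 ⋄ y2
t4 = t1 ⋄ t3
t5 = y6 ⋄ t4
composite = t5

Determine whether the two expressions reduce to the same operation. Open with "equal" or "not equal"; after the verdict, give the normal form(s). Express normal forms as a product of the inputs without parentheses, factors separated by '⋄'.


The first expression reduces to y6 ⋄ y1 ⋄ y3 ⋄ y5 ⋄ y4 ⋄ y2
The second expression reduces to y6 ⋄ y1 ⋄ y3 ⋄ y5 ⋄ y4 ⋄ y2
One common form — equal.

equal — both sides give y6 ⋄ y1 ⋄ y3 ⋄ y5 ⋄ y4 ⋄ y2


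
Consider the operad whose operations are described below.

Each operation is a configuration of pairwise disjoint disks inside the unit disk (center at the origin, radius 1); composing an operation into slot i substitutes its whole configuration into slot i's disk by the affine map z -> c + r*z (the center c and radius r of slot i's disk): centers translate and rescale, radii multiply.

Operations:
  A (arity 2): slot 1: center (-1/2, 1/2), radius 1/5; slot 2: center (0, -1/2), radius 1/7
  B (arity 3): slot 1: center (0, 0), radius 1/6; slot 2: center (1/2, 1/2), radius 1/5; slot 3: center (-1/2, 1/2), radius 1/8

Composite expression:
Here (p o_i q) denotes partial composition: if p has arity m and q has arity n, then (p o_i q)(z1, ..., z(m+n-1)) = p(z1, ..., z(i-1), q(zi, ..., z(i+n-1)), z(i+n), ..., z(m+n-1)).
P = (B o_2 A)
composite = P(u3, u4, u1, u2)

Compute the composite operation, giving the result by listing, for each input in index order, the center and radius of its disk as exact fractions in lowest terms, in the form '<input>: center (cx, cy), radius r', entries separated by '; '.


Follow each u-input down from B: c' goes to c + r*c', radius to r*r'.
tracing u3 down its 1-map path: center (0, 0), radius 1/6
tracing u4 down its 2-map path: center (2/5, 3/5), radius 1/25
tracing u1 down its 2-map path: center (1/2, 2/5), radius 1/35
tracing u2 down its 1-map path: center (-1/2, 1/2), radius 1/8

u1: center (1/2, 2/5), radius 1/35; u2: center (-1/2, 1/2), radius 1/8; u3: center (0, 0), radius 1/6; u4: center (2/5, 3/5), radius 1/25


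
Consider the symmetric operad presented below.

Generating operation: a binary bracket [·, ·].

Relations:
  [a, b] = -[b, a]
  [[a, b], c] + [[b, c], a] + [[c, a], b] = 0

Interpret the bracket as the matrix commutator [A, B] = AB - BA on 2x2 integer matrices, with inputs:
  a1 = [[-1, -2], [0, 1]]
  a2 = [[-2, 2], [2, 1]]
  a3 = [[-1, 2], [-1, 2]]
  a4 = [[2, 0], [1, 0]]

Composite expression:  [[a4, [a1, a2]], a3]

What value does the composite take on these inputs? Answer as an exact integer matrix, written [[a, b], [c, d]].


[[52, -20], [68, -52]]

[a1, a2] = [[-4, -10], [4, 4]]
[a4, [a1, a2]] = [[10, -20], [-16, -10]]
[[a4, [a1, a2]], a3] = [[52, -20], [68, -52]]


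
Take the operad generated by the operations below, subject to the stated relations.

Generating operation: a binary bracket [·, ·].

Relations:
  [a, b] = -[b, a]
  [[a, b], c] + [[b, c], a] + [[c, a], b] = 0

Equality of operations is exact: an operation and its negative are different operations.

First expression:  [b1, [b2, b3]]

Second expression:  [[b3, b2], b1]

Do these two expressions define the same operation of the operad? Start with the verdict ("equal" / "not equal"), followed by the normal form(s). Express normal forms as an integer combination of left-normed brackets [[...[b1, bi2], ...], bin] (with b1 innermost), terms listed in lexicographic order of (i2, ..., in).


equal; both compose to [[b1, b2], b3] - [[b1, b3], b2]

The first composite normalizes to [[b1, b2], b3] - [[b1, b3], b2]
The second composite normalizes to [[b1, b2], b3] - [[b1, b3], b2]
The normal forms match — equal.


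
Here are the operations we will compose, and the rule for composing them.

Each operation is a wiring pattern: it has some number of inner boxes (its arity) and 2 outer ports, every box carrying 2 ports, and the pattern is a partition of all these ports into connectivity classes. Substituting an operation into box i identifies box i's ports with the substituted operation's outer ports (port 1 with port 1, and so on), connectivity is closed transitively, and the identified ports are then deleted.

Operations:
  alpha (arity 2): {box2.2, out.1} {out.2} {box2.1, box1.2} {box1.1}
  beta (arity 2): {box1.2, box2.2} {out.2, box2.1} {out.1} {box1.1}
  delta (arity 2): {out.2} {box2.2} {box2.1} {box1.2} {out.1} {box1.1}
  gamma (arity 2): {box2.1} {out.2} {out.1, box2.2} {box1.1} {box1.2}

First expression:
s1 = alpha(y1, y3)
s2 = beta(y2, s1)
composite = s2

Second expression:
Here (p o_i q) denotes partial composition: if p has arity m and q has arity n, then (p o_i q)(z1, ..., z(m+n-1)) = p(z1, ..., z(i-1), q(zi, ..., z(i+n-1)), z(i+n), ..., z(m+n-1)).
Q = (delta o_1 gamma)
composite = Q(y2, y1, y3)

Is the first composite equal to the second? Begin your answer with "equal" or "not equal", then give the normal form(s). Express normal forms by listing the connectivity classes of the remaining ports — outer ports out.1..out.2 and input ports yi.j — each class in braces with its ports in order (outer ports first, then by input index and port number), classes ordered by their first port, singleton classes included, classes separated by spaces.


not equal; first: {out.1} {out.2, y3.2} {y1.1} {y1.2, y3.1} {y2.1} {y2.2}; second: {out.1} {out.2} {y1.1} {y1.2} {y2.1} {y2.2} {y3.1} {y3.2}

In normal form, the first expression is {out.1} {out.2, y3.2} {y1.1} {y1.2, y3.1} {y2.1} {y2.2}
In normal form, the second expression is {out.1} {out.2} {y1.1} {y1.2} {y2.1} {y2.2} {y3.1} {y3.2}
Distinct normal forms: not equal.


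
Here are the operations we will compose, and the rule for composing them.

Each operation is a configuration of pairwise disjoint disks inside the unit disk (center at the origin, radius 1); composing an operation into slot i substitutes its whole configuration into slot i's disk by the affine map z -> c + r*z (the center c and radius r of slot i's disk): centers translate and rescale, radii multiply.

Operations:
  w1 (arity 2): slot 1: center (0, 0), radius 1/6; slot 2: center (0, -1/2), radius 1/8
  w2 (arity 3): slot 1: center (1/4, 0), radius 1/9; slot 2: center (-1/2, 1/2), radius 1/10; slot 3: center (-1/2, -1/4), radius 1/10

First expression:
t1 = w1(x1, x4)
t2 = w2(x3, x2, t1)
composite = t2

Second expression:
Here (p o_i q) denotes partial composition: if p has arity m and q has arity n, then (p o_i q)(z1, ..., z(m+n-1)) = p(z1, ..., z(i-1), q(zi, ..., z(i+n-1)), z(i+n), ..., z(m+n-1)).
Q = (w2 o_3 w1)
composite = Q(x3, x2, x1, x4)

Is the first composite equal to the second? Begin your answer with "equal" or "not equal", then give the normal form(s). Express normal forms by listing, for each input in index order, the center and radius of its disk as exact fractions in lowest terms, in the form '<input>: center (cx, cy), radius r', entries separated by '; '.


equal; both compose to x1: center (-1/2, -1/4), radius 1/60; x2: center (-1/2, 1/2), radius 1/10; x3: center (1/4, 0), radius 1/9; x4: center (-1/2, -3/10), radius 1/80

The first expression reduces to x1: center (-1/2, -1/4), radius 1/60; x2: center (-1/2, 1/2), radius 1/10; x3: center (1/4, 0), radius 1/9; x4: center (-1/2, -3/10), radius 1/80
The second expression reduces to x1: center (-1/2, -1/4), radius 1/60; x2: center (-1/2, 1/2), radius 1/10; x3: center (1/4, 0), radius 1/9; x4: center (-1/2, -3/10), radius 1/80
Same normal form: equal.


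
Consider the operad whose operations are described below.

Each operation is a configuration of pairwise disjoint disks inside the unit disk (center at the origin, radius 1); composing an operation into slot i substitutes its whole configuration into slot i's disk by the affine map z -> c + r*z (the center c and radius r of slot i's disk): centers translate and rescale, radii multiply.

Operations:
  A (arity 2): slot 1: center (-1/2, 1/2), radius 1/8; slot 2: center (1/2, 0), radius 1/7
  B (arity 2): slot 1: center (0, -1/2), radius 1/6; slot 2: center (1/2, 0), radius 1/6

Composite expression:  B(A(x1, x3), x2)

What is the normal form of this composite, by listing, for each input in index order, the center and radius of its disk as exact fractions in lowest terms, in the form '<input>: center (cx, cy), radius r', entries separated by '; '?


x1: center (-1/12, -5/12), radius 1/48; x2: center (1/2, 0), radius 1/6; x3: center (1/12, -1/2), radius 1/42


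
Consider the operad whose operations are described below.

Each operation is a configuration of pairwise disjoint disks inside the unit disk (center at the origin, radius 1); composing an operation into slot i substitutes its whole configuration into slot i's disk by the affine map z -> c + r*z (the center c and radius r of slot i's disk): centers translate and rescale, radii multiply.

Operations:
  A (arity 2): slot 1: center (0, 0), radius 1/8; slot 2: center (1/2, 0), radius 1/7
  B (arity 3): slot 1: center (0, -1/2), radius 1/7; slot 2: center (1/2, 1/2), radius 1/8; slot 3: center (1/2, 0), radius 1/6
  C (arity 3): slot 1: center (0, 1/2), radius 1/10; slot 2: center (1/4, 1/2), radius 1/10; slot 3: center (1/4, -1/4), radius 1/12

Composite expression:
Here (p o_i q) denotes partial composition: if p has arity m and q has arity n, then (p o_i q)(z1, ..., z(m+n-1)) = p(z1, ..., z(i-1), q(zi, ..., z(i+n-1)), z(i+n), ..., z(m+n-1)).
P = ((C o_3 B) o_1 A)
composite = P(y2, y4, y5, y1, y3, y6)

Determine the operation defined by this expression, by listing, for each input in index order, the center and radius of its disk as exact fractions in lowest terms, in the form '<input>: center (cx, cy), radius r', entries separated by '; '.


y1: center (1/4, -7/24), radius 1/84; y2: center (0, 1/2), radius 1/80; y3: center (7/24, -5/24), radius 1/96; y4: center (1/20, 1/2), radius 1/70; y5: center (1/4, 1/2), radius 1/10; y6: center (7/24, -1/4), radius 1/72

Follow each y-input down from C: c' goes to c + r*c', radius to r*r'.
input y2: applying the 2 nested substitutions gives center (0, 1/2), radius 1/80
input y4: applying the 2 nested substitutions gives center (1/20, 1/2), radius 1/70
input y5: applying the 1 nested substitution gives center (1/4, 1/2), radius 1/10
input y1: applying the 2 nested substitutions gives center (1/4, -7/24), radius 1/84
input y3: applying the 2 nested substitutions gives center (7/24, -5/24), radius 1/96
input y6: applying the 2 nested substitutions gives center (7/24, -1/4), radius 1/72


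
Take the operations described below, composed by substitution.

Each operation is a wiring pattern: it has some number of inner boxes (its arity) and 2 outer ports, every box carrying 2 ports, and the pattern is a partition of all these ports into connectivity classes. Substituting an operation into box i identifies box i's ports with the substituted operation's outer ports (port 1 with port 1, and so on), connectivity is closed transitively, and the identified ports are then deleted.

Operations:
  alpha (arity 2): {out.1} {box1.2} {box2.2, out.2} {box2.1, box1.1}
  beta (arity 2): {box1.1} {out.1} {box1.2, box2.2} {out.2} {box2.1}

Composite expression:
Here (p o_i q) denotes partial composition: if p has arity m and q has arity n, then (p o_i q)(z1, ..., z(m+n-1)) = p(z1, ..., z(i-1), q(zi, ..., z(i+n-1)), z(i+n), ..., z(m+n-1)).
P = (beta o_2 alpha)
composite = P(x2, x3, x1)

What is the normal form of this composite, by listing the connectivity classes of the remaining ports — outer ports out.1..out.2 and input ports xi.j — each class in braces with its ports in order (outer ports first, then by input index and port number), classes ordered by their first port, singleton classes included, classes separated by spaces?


Substituting into beta glues patterns; closure does the rest.
the subtree at alpha composes to {out.1} {out.2, x1.2} {x1.1, x3.1} {x3.2} on (x3, x1); out.j = own outer ports
the subtree at beta composes to {out.1} {out.2} {x1.1, x3.1} {x1.2, x2.2} {x2.1} {x3.2} on (x2, x3, x1); out.j = own outer ports

{out.1} {out.2} {x1.1, x3.1} {x1.2, x2.2} {x2.1} {x3.2}


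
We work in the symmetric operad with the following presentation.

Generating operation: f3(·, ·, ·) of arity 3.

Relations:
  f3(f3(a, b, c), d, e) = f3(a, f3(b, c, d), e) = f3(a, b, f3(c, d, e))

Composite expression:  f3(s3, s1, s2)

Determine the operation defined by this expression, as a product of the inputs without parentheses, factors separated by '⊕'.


s3 ⊕ s1 ⊕ s2

Every regrouping of f3 is equal, so read the s-inputs in written order.
f3(s3, s1, s2) flattens to s3 ⊕ s1 ⊕ s2


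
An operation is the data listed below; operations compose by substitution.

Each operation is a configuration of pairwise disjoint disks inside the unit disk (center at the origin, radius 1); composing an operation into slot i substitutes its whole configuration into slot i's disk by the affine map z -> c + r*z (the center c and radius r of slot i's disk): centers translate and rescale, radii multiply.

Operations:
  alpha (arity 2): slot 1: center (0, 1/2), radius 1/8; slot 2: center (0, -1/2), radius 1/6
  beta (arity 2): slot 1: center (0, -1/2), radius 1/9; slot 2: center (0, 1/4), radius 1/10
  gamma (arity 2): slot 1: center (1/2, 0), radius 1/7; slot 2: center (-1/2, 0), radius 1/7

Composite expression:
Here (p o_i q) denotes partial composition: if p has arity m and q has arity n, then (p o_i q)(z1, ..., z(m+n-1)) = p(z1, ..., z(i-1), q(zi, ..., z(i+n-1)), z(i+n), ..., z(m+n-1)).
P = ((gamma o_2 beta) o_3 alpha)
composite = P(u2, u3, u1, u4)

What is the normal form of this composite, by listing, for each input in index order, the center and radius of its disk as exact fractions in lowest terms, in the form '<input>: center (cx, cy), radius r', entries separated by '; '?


Below gamma, radii multiply path by path; the u-disk centers shift.
input u2: composing its 1 substitution step yields center (1/2, 0), radius 1/7
input u3: composing its 2 substitution steps yields center (-1/2, -1/14), radius 1/63
input u1: composing its 3 substitution steps yields center (-1/2, 3/70), radius 1/560
input u4: composing its 3 substitution steps yields center (-1/2, 1/35), radius 1/420

u1: center (-1/2, 3/70), radius 1/560; u2: center (1/2, 0), radius 1/7; u3: center (-1/2, -1/14), radius 1/63; u4: center (-1/2, 1/35), radius 1/420


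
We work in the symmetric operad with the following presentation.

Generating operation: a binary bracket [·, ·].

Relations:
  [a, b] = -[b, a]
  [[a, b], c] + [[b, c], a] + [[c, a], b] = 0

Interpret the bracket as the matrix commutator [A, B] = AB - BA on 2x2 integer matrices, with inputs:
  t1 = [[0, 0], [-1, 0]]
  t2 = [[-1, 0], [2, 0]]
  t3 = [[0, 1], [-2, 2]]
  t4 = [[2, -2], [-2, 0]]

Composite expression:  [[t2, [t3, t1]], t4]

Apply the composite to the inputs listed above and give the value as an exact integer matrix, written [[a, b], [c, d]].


[t3, t1] = [[-1, 0], [-2, 1]]
[t2, [t3, t1]] = [[0, 0], [-6, 0]]
[[t2, [t3, t1]], t4] = [[-12, 0], [-12, 12]]

[[-12, 0], [-12, 12]]


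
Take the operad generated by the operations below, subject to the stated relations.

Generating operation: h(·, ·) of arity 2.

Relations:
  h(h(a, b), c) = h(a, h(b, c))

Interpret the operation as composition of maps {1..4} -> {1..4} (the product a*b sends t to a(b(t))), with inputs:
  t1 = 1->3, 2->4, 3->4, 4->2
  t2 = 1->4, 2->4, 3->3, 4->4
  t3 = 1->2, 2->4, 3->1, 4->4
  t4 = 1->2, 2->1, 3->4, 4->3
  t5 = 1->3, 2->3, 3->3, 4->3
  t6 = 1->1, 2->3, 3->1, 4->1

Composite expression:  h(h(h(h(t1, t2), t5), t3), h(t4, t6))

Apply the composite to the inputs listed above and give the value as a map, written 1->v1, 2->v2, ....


1->4, 2->4, 3->4, 4->4

h(t1, t2) = 1->2, 2->2, 3->4, 4->2
h(h(t1, t2), t5) = 1->4, 2->4, 3->4, 4->4
h(h(h(t1, t2), t5), t3) = 1->4, 2->4, 3->4, 4->4
h(t4, t6) = 1->2, 2->4, 3->2, 4->2
h(h(h(h(t1, t2), t5), t3), h(t4, t6)) = 1->4, 2->4, 3->4, 4->4


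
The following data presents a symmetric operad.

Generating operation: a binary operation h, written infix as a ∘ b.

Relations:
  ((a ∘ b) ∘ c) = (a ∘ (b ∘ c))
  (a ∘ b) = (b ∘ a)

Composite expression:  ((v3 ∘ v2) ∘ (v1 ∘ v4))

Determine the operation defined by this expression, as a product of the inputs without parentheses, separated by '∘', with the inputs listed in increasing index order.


Any arrangement under h is one operation, so sort the v-inputs.
(v3 ∘ v2) collapses to v3 ∘ v2
(v1 ∘ v4) collapses to v1 ∘ v4
((v3 ∘ v2) ∘ (v1 ∘ v4)) collapses to v3 ∘ v2 ∘ v1 ∘ v4
the factors in increasing index order: v1 ∘ v2 ∘ v3 ∘ v4

v1 ∘ v2 ∘ v3 ∘ v4


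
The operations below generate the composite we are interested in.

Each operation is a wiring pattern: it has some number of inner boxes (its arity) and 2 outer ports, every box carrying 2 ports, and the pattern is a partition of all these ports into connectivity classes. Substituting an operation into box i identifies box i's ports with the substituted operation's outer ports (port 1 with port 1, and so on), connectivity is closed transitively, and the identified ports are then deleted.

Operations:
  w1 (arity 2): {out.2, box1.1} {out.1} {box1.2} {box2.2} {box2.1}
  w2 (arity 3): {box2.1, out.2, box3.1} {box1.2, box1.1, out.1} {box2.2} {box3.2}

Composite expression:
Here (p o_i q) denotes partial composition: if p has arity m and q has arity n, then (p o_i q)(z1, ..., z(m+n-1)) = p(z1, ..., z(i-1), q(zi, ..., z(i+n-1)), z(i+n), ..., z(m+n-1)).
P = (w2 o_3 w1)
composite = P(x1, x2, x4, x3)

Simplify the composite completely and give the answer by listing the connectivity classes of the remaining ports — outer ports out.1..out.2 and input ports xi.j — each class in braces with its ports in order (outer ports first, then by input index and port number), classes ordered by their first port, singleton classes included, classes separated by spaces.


{out.1, x1.1, x1.2} {out.2, x2.1} {x2.2} {x3.1} {x3.2} {x4.1} {x4.2}

Treat the ports identified at w2 as solder joints: merge, then drop.
stage w1: inputs (x4, x3), connectivity {out.1} {out.2, x4.1} {x3.1} {x3.2} {x4.2}, out.j its boundary
stage w2: inputs (x1, x2, x4, x3), connectivity {out.1, x1.1, x1.2} {out.2, x2.1} {x2.2} {x3.1} {x3.2} {x4.1} {x4.2}, out.j its boundary


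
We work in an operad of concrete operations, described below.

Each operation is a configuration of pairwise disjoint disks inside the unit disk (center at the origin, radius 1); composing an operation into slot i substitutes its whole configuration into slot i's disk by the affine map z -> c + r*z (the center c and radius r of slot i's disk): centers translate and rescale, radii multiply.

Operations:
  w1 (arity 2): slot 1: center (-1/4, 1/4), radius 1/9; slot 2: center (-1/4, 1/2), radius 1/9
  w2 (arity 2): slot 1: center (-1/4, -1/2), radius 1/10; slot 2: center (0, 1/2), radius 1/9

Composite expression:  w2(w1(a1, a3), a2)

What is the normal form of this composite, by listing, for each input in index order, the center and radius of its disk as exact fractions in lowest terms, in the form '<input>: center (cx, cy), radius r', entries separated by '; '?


a1: center (-11/40, -19/40), radius 1/90; a2: center (0, 1/2), radius 1/9; a3: center (-11/40, -9/20), radius 1/90

Follow each a-input down from w2: c' goes to c + r*c', radius to r*r'.
input a1: composing its 2 substitution steps yields center (-11/40, -19/40), radius 1/90
input a3: composing its 2 substitution steps yields center (-11/40, -9/20), radius 1/90
input a2: composing its 1 substitution step yields center (0, 1/2), radius 1/9


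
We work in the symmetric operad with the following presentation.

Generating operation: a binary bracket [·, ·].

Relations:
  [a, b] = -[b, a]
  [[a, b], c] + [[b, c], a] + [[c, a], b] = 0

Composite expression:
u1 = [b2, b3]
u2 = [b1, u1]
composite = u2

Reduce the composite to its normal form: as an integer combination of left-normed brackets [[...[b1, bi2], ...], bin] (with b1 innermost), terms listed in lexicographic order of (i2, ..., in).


[[b1, b2], b3] - [[b1, b3], b2]

In the tensor algebra, words opening b1 carry the b1-anchored form.
Composite bracket: [b1, [b2, b3]]
Under [a, b] = ab - ba we get 4 signed associative words (2^2 = 4).
Coefficients come from the b1-initial words:
  word b1b2b3 has sign +1, contributing +[[b1, b2], b3]
  word b1b3b2 has sign -1, contributing -[[b1, b3], b2]


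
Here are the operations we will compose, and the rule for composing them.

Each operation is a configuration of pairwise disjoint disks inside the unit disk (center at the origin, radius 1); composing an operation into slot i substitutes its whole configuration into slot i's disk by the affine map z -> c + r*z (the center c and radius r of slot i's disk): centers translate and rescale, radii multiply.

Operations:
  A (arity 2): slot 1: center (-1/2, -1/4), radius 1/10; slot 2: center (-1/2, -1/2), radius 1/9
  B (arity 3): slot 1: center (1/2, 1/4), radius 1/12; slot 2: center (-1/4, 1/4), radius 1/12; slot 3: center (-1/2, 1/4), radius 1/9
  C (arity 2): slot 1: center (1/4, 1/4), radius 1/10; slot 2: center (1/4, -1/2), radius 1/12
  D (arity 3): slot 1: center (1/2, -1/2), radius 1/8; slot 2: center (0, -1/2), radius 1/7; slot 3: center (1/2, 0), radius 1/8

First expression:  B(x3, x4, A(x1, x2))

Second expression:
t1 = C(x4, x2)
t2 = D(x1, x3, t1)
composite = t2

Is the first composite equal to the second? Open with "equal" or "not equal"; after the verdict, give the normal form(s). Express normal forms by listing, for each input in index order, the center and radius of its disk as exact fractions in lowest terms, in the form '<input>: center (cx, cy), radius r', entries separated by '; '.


not equal — first x1: center (-5/9, 2/9), radius 1/90; x2: center (-5/9, 7/36), radius 1/81; x3: center (1/2, 1/4), radius 1/12; x4: center (-1/4, 1/4), radius 1/12, second x1: center (1/2, -1/2), radius 1/8; x2: center (17/32, -1/16), radius 1/96; x3: center (0, -1/2), radius 1/7; x4: center (17/32, 1/32), radius 1/80

The first expression reduces to x1: center (-5/9, 2/9), radius 1/90; x2: center (-5/9, 7/36), radius 1/81; x3: center (1/2, 1/4), radius 1/12; x4: center (-1/4, 1/4), radius 1/12
The second expression reduces to x1: center (1/2, -1/2), radius 1/8; x2: center (17/32, -1/16), radius 1/96; x3: center (0, -1/2), radius 1/7; x4: center (17/32, 1/32), radius 1/80
They disagree, so not equal.


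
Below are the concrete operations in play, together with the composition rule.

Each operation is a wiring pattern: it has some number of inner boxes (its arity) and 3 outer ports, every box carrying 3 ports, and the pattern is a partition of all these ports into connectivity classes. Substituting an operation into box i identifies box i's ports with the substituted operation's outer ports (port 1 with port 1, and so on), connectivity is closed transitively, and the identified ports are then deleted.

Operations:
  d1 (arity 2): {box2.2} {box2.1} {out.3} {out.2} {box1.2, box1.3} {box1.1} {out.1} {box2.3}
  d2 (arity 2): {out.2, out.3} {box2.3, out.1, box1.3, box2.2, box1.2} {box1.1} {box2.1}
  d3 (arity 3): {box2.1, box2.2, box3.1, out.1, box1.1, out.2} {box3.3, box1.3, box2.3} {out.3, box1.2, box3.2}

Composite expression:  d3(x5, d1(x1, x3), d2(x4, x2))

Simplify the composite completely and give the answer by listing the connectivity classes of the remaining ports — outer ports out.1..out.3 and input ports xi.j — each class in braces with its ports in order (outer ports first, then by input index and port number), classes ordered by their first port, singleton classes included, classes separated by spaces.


{out.1, out.2, x2.2, x2.3, x4.2, x4.3, x5.1} {out.3, x5.2, x5.3} {x1.1} {x1.2, x1.3} {x2.1} {x3.1} {x3.2} {x3.3} {x4.1}

Substituting into d3 glues patterns; closure does the rest.
composing d1 on (x1, x3), with out.j its own outer ports: {out.1} {out.2} {out.3} {x1.1} {x1.2, x1.3} {x3.1} {x3.2} {x3.3}
composing d2 on (x4, x2), with out.j its own outer ports: {out.1, x2.2, x2.3, x4.2, x4.3} {out.2, out.3} {x2.1} {x4.1}
composing d3 on (x5, x1, x3, x4, x2), with out.j its own outer ports: {out.1, out.2, x2.2, x2.3, x4.2, x4.3, x5.1} {out.3, x5.2, x5.3} {x1.1} {x1.2, x1.3} {x2.1} {x3.1} {x3.2} {x3.3} {x4.1}


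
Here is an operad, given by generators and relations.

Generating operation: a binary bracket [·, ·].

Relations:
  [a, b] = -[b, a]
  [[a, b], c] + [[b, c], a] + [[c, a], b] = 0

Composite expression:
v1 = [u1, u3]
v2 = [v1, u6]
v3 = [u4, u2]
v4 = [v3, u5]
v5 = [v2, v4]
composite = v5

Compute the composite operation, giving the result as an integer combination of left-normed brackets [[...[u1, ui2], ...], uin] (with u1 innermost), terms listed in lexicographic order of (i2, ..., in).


Left-normed coefficients sit on the u1-initial expansion words.
Composite bracket: [[[u1, u3], u6], [[u4, u2], u5]]
Applying ab - ba throughout gives 32 signed words (2^5 = 32).
Keep just the words that open with u1:
  sign of u1u3u6u2u4u5 is -1, so it contributes -[[[[[u1, u3], u6], u2], u4], u5]
  sign of u1u3u6u4u2u5 is +1, so it contributes +[[[[[u1, u3], u6], u4], u2], u5]
  sign of u1u3u6u5u2u4 is +1, so it contributes +[[[[[u1, u3], u6], u5], u2], u4]
  sign of u1u3u6u5u4u2 is -1, so it contributes -[[[[[u1, u3], u6], u5], u4], u2]

-[[[[[u1, u3], u6], u2], u4], u5] + [[[[[u1, u3], u6], u4], u2], u5] + [[[[[u1, u3], u6], u5], u2], u4] - [[[[[u1, u3], u6], u5], u4], u2]


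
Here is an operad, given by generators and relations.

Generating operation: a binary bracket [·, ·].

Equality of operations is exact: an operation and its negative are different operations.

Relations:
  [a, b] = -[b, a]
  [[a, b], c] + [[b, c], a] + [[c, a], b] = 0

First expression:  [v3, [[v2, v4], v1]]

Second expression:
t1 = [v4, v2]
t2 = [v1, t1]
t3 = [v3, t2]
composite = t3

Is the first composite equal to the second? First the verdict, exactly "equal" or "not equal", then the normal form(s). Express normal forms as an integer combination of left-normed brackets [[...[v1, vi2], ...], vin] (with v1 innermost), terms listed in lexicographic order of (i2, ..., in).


equal; both compose to [[[v1, v2], v4], v3] - [[[v1, v4], v2], v3]

The first expression, normalized: [[[v1, v2], v4], v3] - [[[v1, v4], v2], v3]
The second expression, normalized: [[[v1, v2], v4], v3] - [[[v1, v4], v2], v3]
The forms coincide; equal.


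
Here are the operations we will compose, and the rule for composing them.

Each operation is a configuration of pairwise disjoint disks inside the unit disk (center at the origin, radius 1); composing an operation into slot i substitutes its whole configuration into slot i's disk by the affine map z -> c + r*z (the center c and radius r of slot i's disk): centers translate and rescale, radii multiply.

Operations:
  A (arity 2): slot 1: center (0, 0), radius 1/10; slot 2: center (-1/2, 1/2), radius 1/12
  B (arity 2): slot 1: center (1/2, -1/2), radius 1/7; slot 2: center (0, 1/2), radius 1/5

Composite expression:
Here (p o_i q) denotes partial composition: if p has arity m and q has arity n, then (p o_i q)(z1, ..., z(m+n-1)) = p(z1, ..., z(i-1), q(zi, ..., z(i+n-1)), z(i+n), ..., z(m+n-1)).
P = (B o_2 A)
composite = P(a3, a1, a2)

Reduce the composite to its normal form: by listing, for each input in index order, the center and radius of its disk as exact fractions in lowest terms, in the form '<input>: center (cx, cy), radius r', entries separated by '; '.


a1: center (0, 1/2), radius 1/50; a2: center (-1/10, 3/5), radius 1/60; a3: center (1/2, -1/2), radius 1/7

Affine substitution under B: radii multiply and a-centers shift.
for a3, the 1-step affine chain lands on center (1/2, -1/2), radius 1/7
for a1, the 2-step affine chain lands on center (0, 1/2), radius 1/50
for a2, the 2-step affine chain lands on center (-1/10, 3/5), radius 1/60


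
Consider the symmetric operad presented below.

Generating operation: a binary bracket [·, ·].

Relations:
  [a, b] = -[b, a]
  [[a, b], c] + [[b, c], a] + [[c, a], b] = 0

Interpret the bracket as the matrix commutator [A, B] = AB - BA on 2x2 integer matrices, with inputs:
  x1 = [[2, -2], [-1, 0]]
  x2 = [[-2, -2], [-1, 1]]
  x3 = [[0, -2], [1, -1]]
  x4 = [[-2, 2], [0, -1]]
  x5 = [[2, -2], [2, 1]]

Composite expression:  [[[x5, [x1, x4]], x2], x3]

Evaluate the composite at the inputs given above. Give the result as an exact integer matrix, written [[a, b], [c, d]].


[[-12, -70], [-41, 12]]

[x1, x4] = [[2, 2], [1, -2]]
[x5, [x1, x4]] = [[-6, 10], [7, 6]]
[[x5, [x1, x4]], x2] = [[4, 54], [-33, -4]]
[[[x5, [x1, x4]], x2], x3] = [[-12, -70], [-41, 12]]


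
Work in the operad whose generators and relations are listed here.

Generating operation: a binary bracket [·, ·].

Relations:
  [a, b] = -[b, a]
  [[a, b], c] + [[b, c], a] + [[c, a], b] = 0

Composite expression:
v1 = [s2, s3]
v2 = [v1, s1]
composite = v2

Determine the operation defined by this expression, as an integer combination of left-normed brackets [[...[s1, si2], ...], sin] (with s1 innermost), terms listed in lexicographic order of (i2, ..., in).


-[[s1, s2], s3] + [[s1, s3], s2]

Antisymmetry and Jacobi reduce to s1-anchored left-normed brackets.
Composite bracket: [[s2, s3], s1]
Full expansion: 4 signed words from ab - ba (2^2 = 4).
Words beginning with s1 determine it all:
  from s1s2s3, sign -1: term -[[s1, s2], s3]
  from s1s3s2, sign +1: term +[[s1, s3], s2]


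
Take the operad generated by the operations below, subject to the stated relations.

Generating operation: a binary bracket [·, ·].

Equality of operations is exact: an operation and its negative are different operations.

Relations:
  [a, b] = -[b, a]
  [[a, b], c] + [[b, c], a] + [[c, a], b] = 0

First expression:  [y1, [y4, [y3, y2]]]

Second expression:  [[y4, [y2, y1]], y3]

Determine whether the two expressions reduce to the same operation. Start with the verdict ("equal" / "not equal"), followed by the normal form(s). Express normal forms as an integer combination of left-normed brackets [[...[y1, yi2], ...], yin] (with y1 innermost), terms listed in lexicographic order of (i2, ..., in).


Normal form of the first expression: [[[y1, y2], y3], y4] - [[[y1, y3], y2], y4] - [[[y1, y4], y2], y3] + [[[y1, y4], y3], y2]
Normal form of the second expression: [[[y1, y2], y4], y3]
Distinct normal forms: not equal.

not equal; first: [[[y1, y2], y3], y4] - [[[y1, y3], y2], y4] - [[[y1, y4], y2], y3] + [[[y1, y4], y3], y2]; second: [[[y1, y2], y4], y3]


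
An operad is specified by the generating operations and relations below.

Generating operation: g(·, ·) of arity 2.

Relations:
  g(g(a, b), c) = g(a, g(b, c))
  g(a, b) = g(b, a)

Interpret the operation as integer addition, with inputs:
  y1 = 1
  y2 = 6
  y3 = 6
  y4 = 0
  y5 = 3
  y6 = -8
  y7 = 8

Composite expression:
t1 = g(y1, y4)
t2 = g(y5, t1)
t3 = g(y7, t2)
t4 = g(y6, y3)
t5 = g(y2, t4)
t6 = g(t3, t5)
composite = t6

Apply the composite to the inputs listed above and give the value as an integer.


16

g(y1, y4) = 1
g(y5, g(y1, y4)) = 4
g(y7, g(y5, g(y1, y4))) = 12
g(y6, y3) = -2
g(y2, g(y6, y3)) = 4
g(g(y7, g(y5, g(y1, y4))), g(y2, g(y6, y3))) = 16


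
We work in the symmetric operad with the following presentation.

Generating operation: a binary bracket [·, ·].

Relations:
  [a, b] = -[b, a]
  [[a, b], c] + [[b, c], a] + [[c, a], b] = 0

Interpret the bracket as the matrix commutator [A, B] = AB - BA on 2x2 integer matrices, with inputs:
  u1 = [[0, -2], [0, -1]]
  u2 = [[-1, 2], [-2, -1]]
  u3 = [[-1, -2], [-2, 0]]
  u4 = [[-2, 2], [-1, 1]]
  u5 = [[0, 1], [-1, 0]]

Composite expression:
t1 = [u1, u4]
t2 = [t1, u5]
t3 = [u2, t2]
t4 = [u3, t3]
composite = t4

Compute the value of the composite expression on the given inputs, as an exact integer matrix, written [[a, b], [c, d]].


[u1, u4] = [[2, -4], [1, -2]]
[[u1, u4], u5] = [[3, 4], [4, -3]]
[u2, [[u1, u4], u5]] = [[16, -12], [-12, -16]]
[u3, [u2, [[u1, u4], u5]]] = [[0, 76], [-76, 0]]

[[0, 76], [-76, 0]]


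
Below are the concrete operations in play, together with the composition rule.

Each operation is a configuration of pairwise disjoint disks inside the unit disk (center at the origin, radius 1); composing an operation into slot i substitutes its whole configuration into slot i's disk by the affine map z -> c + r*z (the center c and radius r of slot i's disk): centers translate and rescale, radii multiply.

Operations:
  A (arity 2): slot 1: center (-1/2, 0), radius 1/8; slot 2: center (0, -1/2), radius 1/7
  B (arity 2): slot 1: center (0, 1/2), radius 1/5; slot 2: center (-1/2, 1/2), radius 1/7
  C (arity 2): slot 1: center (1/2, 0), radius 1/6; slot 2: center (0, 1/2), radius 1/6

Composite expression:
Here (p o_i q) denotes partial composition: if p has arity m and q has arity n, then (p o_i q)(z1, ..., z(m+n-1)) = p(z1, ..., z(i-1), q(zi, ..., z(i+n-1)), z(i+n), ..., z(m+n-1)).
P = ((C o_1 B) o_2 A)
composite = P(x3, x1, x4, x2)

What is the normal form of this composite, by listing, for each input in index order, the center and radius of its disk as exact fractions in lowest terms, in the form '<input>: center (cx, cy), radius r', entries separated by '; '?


x1: center (17/42, 1/12), radius 1/336; x2: center (0, 1/2), radius 1/6; x3: center (1/2, 1/12), radius 1/30; x4: center (5/12, 1/14), radius 1/294

Only the slot chain above each x matters under C; compose those maps.
x3 passes through 2 substitutions, ending at center (1/2, 1/12), radius 1/30
x1 passes through 3 substitutions, ending at center (17/42, 1/12), radius 1/336
x4 passes through 3 substitutions, ending at center (5/12, 1/14), radius 1/294
x2 passes through 1 substitution, ending at center (0, 1/2), radius 1/6


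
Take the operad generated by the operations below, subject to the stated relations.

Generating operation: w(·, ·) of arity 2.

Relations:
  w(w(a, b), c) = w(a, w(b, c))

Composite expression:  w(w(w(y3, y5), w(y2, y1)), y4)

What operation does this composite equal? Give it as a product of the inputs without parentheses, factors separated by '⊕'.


y3 ⊕ y5 ⊕ y2 ⊕ y1 ⊕ y4

Associativity of w dissolves the nesting; only the y-input order survives.
w(y3, y5) unparenthesizes to y3 ⊕ y5
w(y2, y1) unparenthesizes to y2 ⊕ y1
w(w(y3, y5), w(y2, y1)) unparenthesizes to y3 ⊕ y5 ⊕ y2 ⊕ y1
w(w(w(y3, y5), w(y2, y1)), y4) unparenthesizes to y3 ⊕ y5 ⊕ y2 ⊕ y1 ⊕ y4


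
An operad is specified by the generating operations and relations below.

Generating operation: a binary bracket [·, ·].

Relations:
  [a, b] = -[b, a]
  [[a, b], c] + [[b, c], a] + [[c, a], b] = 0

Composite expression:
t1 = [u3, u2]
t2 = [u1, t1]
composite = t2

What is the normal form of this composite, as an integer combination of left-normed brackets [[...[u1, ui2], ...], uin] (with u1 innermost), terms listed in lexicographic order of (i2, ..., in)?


-[[u1, u2], u3] + [[u1, u3], u2]

Antisymmetry and Jacobi reduce to u1-anchored left-normed brackets.
Composite bracket: [u1, [u3, u2]]
Expanding via [a, b] = ab - ba: 4 signed words (2^2 = 4).
The u1-initial words carry the normal form:
  from u1u2u3, sign -1: term -[[u1, u2], u3]
  from u1u3u2, sign +1: term +[[u1, u3], u2]


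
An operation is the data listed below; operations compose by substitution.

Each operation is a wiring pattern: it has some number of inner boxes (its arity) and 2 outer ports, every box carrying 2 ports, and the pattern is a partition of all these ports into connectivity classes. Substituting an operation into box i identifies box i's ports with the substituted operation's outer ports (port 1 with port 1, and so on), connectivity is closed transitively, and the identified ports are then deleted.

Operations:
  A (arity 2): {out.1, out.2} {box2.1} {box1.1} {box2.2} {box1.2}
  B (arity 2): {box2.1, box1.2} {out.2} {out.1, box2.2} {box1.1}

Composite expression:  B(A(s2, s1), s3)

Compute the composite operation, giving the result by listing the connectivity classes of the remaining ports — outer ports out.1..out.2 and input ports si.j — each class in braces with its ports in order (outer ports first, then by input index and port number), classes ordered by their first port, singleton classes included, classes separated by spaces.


Connectivity passes through glued B-boundaries; trace each wire chain.
stage A: inputs (s2, s1), connectivity {out.1, out.2} {s1.1} {s1.2} {s2.1} {s2.2}, out.j its boundary
stage B: inputs (s2, s1, s3), connectivity {out.1, s3.2} {out.2} {s1.1} {s1.2} {s2.1} {s2.2} {s3.1}, out.j its boundary

{out.1, s3.2} {out.2} {s1.1} {s1.2} {s2.1} {s2.2} {s3.1}


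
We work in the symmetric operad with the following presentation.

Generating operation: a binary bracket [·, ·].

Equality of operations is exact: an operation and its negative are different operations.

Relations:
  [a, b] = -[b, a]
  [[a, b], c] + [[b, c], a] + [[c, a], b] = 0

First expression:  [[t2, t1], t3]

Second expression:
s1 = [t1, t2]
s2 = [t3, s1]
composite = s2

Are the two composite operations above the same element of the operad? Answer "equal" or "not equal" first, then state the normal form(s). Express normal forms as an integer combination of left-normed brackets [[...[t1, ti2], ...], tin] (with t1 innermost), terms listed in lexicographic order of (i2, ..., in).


equal; the common form is -[[t1, t2], t3]

The first expression, normalized: -[[t1, t2], t3]
The second expression, normalized: -[[t1, t2], t3]
One common form — equal.


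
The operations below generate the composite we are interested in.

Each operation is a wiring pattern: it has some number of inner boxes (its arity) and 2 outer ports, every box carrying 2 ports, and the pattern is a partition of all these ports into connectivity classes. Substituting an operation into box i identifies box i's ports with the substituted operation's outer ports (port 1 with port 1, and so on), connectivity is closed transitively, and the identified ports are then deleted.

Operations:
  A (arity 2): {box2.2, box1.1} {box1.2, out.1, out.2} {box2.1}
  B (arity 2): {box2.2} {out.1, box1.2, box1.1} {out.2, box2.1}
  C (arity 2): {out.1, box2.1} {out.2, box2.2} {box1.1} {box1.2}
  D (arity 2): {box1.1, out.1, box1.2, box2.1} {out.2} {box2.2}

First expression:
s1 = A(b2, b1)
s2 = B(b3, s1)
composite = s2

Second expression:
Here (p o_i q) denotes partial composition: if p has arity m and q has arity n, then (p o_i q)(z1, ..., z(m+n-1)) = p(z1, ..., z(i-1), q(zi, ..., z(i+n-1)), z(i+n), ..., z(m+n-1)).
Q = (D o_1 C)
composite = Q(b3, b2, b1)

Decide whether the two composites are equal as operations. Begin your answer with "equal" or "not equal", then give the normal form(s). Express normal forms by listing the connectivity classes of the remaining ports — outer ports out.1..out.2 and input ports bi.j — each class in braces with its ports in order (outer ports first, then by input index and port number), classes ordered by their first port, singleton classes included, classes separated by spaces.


not equal — first {out.1, b3.1, b3.2} {out.2, b2.2} {b1.1} {b1.2, b2.1}, second {out.1, b1.1, b2.1, b2.2} {out.2} {b1.2} {b3.1} {b3.2}

The first expression, normalized: {out.1, b3.1, b3.2} {out.2, b2.2} {b1.1} {b1.2, b2.1}
The second expression, normalized: {out.1, b1.1, b2.1, b2.2} {out.2} {b1.2} {b3.1} {b3.2}
Distinct normal forms: not equal.
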